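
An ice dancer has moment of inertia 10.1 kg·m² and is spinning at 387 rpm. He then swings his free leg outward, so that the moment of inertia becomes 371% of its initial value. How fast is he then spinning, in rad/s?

With no external torque about the axis, L is conserved: I₁ω₁ = I₂ω₂.
I₂ = 3.71 × 10.1 = 37.47 kg·m².
ω₂ = I₁ω₁ / I₂ = (10.10)(387 rpm) / (37.47) = 104.3 rpm = 10.92 rad/s.

ω₂ ≈ 10.9 rad/s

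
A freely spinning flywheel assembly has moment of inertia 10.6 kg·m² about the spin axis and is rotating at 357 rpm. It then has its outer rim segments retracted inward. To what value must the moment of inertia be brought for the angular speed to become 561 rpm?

With no external torque about the axis, L is conserved: I₁ω₁ = I₂ω₂.
I₂ = I₁ω₁ / ω₂ = (10.6)(357) / (561) = 6.745 kg·m².

I₂ ≈ 6.75 kg·m²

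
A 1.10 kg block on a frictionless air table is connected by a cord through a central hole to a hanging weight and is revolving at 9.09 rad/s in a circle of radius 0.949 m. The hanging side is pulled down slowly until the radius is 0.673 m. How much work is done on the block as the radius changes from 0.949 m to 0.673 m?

W ≈ 40.5 J

The constraining force is radial, so m r² ω about the center is conserved.
ω₂ = ω₁ (r₁/r₂)² = (9.09)(0.949/0.673)² = 18.07 rad/s.
W = ΔKE = ½m(v₂² − v₁²) = 40.45 J.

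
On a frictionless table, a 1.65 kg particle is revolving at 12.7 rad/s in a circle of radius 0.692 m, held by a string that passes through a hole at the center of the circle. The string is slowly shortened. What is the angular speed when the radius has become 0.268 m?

ω₂ ≈ 84.7 rad/s

No torque about the axis ⇒ m r₁² ω₁ = m r₂² ω₂.
ω₂ = ω₁ (r₁/r₂)² = (12.7)(0.692/0.268)² = 84.67 rad/s.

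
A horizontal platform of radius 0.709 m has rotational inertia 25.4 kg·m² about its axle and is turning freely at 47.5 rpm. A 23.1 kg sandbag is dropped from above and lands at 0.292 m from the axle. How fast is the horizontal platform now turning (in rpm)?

ω_f ≈ 44.1 rpm

No external torque acts about the axle; L_before = L_after.
Added inertia Σmr² = (23.1)(0.292)² = 1.970 kg·m²; I_f = 25.40 + 1.970 = 27.37 kg·m².
ω_f = I_p ω_i / I_f = (25.40)(47.5) / 27.37 = 44.08 rpm.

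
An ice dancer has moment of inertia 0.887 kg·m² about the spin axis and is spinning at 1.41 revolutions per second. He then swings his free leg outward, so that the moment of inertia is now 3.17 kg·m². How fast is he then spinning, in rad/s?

ω₂ ≈ 2.48 rad/s

Angular momentum about the spin axis is conserved since the torque about it is zero.
ω₂ = I₁ω₁ / I₂ = (0.8870)(1.41 rev/s) / (3.170) = 0.3945 rev/s = 2.479 rad/s.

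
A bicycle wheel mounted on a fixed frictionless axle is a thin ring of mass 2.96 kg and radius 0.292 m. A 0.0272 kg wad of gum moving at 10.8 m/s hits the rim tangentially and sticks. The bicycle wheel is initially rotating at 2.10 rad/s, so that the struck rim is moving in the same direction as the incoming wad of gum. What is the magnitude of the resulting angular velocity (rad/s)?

The axle reaction passes through the axle and exerts no torque about it; angular momentum about the axle is conserved through the impact.
I_p = (2.96)(0.292)² = 0.2524 kg·m². Taking the sense of the wad of gum's angular momentum as positive, L_{wad} = m v R = (0.0272)(10.8)(0.292) = 0.08578 kg·m²/s.
L_i = +I_p ω_p + m v R = +(0.2524)(2.10) + 0.08578 = 0.6158 kg·m²/s.
After sticking, I_f = I_p + m R² = 0.2524 + (0.0272)(0.292)² = 0.2547 kg·m².
ω_f = L_i / I_f = 0.6158 / 0.2547 = 2.418 rad/s.

|ω_f| ≈ 2.42 rad/s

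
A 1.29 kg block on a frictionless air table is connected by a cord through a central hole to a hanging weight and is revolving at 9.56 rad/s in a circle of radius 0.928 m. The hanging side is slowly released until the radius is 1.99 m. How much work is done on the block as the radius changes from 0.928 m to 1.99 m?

W ≈ -39.7 J

The constraining force is radial, so m r² ω about the center is conserved.
ω₂ = ω₁ (r₁/r₂)² = (9.56)(0.928/1.99)² = 2.079 rad/s.
W = ΔKE = ½m(v₂² − v₁²) = -39.73 J.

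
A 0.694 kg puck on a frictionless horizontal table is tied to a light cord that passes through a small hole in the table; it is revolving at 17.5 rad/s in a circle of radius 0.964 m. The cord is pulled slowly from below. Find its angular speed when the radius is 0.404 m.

ω₂ ≈ 99.6 rad/s

No torque about the axis ⇒ m r₁² ω₁ = m r₂² ω₂.
ω₂ = ω₁ (r₁/r₂)² = (17.5)(0.964/0.404)² = 99.64 rad/s.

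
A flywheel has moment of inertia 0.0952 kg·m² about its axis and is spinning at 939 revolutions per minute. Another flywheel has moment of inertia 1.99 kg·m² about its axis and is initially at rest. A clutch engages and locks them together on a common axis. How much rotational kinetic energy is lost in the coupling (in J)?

The coupling torques are internal; angular momentum about the shared axis is conserved.
Taking A's sense as positive: L = (0.09520)(939) = 89.39 kg·m²·rpm.
Combined I = 0.09520 + 1.990 = 2.085 kg·m².
ω_f = L / I = 89.39 / 2.085 = 42.87 rpm.
KE_i = ½ΣIω² = 460.3 J; KE_f = ½(2.085)(4.489)² = 21.01 J.

ΔKE lost ≈ 439 J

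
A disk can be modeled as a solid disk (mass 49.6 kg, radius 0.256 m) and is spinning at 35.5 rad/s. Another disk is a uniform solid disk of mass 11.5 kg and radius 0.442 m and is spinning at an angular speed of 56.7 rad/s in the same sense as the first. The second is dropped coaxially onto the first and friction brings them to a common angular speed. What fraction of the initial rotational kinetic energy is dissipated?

fraction ≈ 0.0527

The coupling torques are internal; angular momentum about the shared axis is conserved.
Moments of inertia: I_A = ½(49.6)(0.256)² = 1.625 kg·m²; I_B = ½(11.5)(0.442)² = 1.123 kg·m².
Taking A's sense as positive: L = (1.625)(35.5) + (1.123)(56.7) = 121.4 kg·m²·rad/s.
Combined I = 1.625 + 1.123 = 2.749 kg·m².
ω_f = L / I = 121.4 / 2.749 = 44.16 rad/s.
KE_i = ½ΣIω² = 2830 J; KE_f = ½(2.749)(44.16)² = 2681 J.
Fraction dissipated = (KE_i − KE_f)/KE_i = 0.05275.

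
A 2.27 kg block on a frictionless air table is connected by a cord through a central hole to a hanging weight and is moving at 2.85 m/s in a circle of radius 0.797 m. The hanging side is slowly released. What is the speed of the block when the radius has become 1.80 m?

v₂ ≈ 1.26 m/s

Central (radial) force ⇒ zero torque about the center ⇒ m v r is constant.
v₂ = v₁ r₁ / r₂ = (2.85)(0.797) / (1.80) = 1.262 m/s.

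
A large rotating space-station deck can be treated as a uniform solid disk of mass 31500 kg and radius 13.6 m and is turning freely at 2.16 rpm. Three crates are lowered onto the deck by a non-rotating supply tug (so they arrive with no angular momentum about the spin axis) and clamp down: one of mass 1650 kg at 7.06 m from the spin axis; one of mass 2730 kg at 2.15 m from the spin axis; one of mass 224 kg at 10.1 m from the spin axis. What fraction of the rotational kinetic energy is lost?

fraction ≈ 0.0388

No external torque acts about the spin axis; L_before = L_after.
I_p = ½(31500)(13.6)² = 2.913e+06 kg·m².
Added inertia Σmr² = (1650)(7.06)² + (2730)(2.15)² + (224)(10.1)² = 1.177e+05 kg·m²; I_f = 2.913e+06 + 1.177e+05 = 3.031e+06 kg·m².
ω_f = I_p ω_i / I_f = (2.913e+06)(2.16) / 3.031e+06 = 2.076 rpm.
KE_i = ½(2.913e+06)(0.2262 rad/s)² = 74520 J; KE_f = ½(3.031e+06)(0.2174)² = 71630 J.
Fraction lost = 0.03884.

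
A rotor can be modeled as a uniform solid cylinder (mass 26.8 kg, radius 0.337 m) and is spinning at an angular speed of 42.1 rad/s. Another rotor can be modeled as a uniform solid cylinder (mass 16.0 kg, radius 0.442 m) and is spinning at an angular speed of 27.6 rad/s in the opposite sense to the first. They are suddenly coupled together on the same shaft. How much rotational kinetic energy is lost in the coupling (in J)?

ΔKE lost ≈ 1870 J

No external torque acts about the common axis, so total angular momentum is conserved.
Moments of inertia: I_A = ½(26.8)(0.337)² = 1.522 kg·m²; I_B = ½(16.0)(0.442)² = 1.563 kg·m².
Taking A's sense as positive: L = (1.522)(42.1) − (1.563)(27.6) = 20.93 kg·m²·rad/s.
Combined I = 1.522 + 1.563 = 3.085 kg·m².
ω_f = L / I = 20.93 / 3.085 = 6.786 rad/s.
KE_i = ½ΣIω² = 1944 J; KE_f = ½(3.085)(6.786)² = 71.02 J.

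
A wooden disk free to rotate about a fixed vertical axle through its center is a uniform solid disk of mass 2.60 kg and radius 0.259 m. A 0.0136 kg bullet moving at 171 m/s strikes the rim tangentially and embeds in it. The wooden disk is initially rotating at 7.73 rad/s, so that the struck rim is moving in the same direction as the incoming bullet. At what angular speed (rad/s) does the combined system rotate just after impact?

The axle reaction passes through the axle and exerts no torque about it; angular momentum about the axle is conserved through the impact.
I_p = ½(2.60)(0.259)² = 0.08721 kg·m². Taking the sense of the bullet's angular momentum as positive, L_{bullet} = m v R = (0.0136)(171)(0.259) = 0.6023 kg·m²/s.
L_i = +I_p ω_p + m v R = +(0.08721)(7.73) + 0.6023 = 1.276 kg·m²/s.
After sticking, I_f = I_p + m R² = 0.08721 + (0.0136)(0.259)² = 0.08812 kg·m².
ω_f = L_i / I_f = 1.276 / 0.08812 = 14.49 rad/s.

|ω_f| ≈ 14.5 rad/s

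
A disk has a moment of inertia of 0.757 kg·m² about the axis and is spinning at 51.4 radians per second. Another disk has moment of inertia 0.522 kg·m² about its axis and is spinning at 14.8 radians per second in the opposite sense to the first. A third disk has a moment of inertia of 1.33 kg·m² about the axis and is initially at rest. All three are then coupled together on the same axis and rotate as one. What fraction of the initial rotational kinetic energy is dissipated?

No external torque acts about the common axis, so total angular momentum is conserved.
Taking A's sense as positive: L = (0.7570)(51.4) − (0.5220)(14.8) = 31.18 kg·m²·rad/s.
Combined I = 0.7570 + 0.5220 + 1.330 = 2.609 kg·m².
ω_f = L / I = 31.18 / 2.609 = 11.95 rad/s.
KE_i = ½ΣIω² = 1057 J; KE_f = ½(2.609)(11.95)² = 186.4 J.
Fraction dissipated = (KE_i − KE_f)/KE_i = 0.8237.

fraction ≈ 0.824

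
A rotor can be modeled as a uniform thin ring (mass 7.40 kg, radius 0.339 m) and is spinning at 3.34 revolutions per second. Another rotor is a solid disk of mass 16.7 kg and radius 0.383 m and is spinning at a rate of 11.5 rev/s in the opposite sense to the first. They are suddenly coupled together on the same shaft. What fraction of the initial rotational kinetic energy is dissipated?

The coupling torques are internal; angular momentum about the shared axis is conserved.
Moments of inertia: I_A = (7.40)(0.339)² = 0.8504 kg·m²; I_B = ½(16.7)(0.383)² = 1.225 kg·m².
Taking A's sense as positive: L = (0.8504)(3.34) − (1.225)(11.5) = -11.25 kg·m²·rev/s.
Combined I = 0.8504 + 1.225 = 2.075 kg·m².
ω_f = L / I = -11.25 / 2.075 = -5.419 rev/s.
KE_i = ½ΣIω² = 3385 J; KE_f = ½(2.075)(34.05)² = 1203 J.
Fraction dissipated = (KE_i − KE_f)/KE_i = 0.6446.

fraction ≈ 0.645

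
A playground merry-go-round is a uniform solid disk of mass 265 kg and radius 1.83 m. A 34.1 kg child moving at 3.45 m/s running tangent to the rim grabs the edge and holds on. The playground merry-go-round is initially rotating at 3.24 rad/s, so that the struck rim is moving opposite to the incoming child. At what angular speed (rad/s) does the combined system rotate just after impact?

|ω_f| ≈ 2.19 rad/s

About the axle the impulsive forces during the collision are internal, so angular momentum about that axis is conserved.
I_p = ½(265)(1.83)² = 443.7 kg·m². Taking the sense of the child's angular momentum as positive, L_{child} = m v R = (34.1)(3.45)(1.83) = 215.3 kg·m²/s.
L_i = −I_p ω_p + m v R = −(443.7)(3.24) + 215.3 = -1222 kg·m²/s.
After sticking, I_f = I_p + m R² = 443.7 + (34.1)(1.83)² = 557.9 kg·m².
ω_f = L_i / I_f = -1222 / 557.9 = -2.191 rad/s.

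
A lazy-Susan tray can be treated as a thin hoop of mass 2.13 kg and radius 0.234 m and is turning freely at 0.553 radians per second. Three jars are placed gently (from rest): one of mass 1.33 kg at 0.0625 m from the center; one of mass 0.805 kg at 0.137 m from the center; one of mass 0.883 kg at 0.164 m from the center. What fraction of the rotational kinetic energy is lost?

The added mass arrives with no angular momentum about the center, and any external torque about the center is negligible, so the system's angular momentum is conserved.
I_p = (2.13)(0.234)² = 0.1166 kg·m².
Added inertia Σmr² = (1.33)(0.0625)² + (0.805)(0.137)² + (0.883)(0.164)² = 0.04405 kg·m²; I_f = 0.1166 + 0.04405 = 0.1607 kg·m².
ω_f = I_p ω_i / I_f = (0.1166)(0.553) / 0.1607 = 0.4014 rad/s.
KE_i = ½(0.1166)(0.5530 rad/s)² = 0.01783 J; KE_f = ½(0.1607)(0.4014)² = 0.01294 J.
Fraction lost = 0.2742.

fraction ≈ 0.274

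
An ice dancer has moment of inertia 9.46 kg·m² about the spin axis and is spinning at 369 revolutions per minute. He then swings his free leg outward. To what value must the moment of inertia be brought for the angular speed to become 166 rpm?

I₂ ≈ 21.0 kg·m²

Angular momentum about the spin axis is conserved since the torque about it is zero.
I₂ = I₁ω₁ / ω₂ = (9.46)(369) / (166) = 21.03 kg·m².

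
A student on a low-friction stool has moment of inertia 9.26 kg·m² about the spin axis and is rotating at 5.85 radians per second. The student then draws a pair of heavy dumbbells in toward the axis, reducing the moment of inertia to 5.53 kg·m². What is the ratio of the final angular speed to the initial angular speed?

No external torque acts about the spin axis, so angular momentum is conserved.
ω₂/ω₁ = I₁/I₂ = 9.260 / 5.530 = 1.675.

ω₂/ω₁ ≈ 1.67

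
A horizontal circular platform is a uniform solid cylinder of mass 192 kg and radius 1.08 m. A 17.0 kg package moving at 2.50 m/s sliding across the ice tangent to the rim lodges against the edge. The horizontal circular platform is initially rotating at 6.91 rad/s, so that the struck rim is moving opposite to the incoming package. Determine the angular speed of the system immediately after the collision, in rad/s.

|ω_f| ≈ 5.52 rad/s

The axle reaction passes through the central axle and exerts no torque about it; angular momentum about the central axle is conserved through the impact.
I_p = ½(192)(1.08)² = 112.0 kg·m². Taking the sense of the package's angular momentum as positive, L_{package} = m v R = (17.0)(2.50)(1.08) = 45.90 kg·m²/s.
L_i = −I_p ω_p + m v R = −(112.0)(6.91) + 45.90 = -727.8 kg·m²/s.
After sticking, I_f = I_p + m R² = 112.0 + (17.0)(1.08)² = 131.8 kg·m².
ω_f = L_i / I_f = -727.8 / 131.8 = -5.522 rad/s.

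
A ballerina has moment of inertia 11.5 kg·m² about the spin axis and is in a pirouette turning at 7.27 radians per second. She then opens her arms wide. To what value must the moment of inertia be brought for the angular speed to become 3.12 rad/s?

With no external torque about the axis, L is conserved: I₁ω₁ = I₂ω₂.
I₂ = I₁ω₁ / ω₂ = (11.5)(7.27) / (3.12) = 26.80 kg·m².

I₂ ≈ 26.8 kg·m²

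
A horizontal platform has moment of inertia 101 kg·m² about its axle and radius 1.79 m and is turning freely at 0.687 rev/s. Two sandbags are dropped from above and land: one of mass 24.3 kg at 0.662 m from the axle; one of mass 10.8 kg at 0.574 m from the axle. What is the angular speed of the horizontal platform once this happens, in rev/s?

The added mass arrives with no angular momentum about the axle, and any external torque about the axle is negligible, so the system's angular momentum is conserved.
Added inertia Σmr² = (24.3)(0.662)² + (10.8)(0.574)² = 14.21 kg·m²; I_f = 101.0 + 14.21 = 115.2 kg·m².
ω_f = I_p ω_i / I_f = (101.0)(0.687) / 115.2 = 0.6023 rev/s.

ω_f ≈ 0.602 rev/s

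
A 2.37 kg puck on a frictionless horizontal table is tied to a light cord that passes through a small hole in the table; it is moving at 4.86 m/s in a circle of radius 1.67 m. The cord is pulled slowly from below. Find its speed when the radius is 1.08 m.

Central (radial) force ⇒ zero torque about the center ⇒ m v r is constant.
v₂ = v₁ r₁ / r₂ = (4.86)(1.67) / (1.08) = 7.515 m/s.

v₂ ≈ 7.52 m/s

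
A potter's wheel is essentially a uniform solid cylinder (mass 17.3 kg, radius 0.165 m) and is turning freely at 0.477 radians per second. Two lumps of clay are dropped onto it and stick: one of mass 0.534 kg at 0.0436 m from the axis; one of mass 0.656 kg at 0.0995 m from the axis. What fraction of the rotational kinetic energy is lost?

fraction ≈ 0.0309

No external torque acts about the axis; L_before = L_after.
I_p = ½(17.3)(0.165)² = 0.2355 kg·m².
Added inertia Σmr² = (0.534)(0.0436)² + (0.656)(0.0995)² = 0.007510 kg·m²; I_f = 0.2355 + 0.007510 = 0.2430 kg·m².
ω_f = I_p ω_i / I_f = (0.2355)(0.477) / 0.2430 = 0.4623 rad/s.
KE_i = ½(0.2355)(0.4770 rad/s)² = 0.02679 J; KE_f = ½(0.2430)(0.4623)² = 0.02596 J.
Fraction lost = 0.03090.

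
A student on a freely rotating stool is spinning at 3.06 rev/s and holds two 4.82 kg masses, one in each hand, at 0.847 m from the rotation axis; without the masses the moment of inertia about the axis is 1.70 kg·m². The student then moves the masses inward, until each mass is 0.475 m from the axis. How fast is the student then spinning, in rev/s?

ω₂ ≈ 6.80 rev/s

With no external torque about the axis, L is conserved: I₁ω₁ = I₂ω₂.
I₁ = 1.70 + 2(4.82)(0.847)² = 8.616 kg·m²; I₂ = 1.70 + 2(4.82)(0.475)² = 3.875 kg·m².
ω₂ = I₁ω₁ / I₂ = (8.616)(3.06 rev/s) / (3.875) = 6.804 rev/s.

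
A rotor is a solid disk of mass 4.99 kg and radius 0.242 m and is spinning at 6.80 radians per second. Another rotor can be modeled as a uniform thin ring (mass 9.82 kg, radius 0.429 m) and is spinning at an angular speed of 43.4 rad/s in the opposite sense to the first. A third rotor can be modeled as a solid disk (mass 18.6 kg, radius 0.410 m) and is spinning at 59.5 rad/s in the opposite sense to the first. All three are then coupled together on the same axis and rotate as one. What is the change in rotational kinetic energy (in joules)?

ΔKE ≈ -342 J

No external torque acts about the common axis, so total angular momentum is conserved.
Moments of inertia: I_A = ½(4.99)(0.242)² = 0.1461 kg·m²; I_B = (9.82)(0.429)² = 1.807 kg·m²; I_C = ½(18.6)(0.410)² = 1.563 kg·m².
Taking A's sense as positive: L = (0.1461)(6.80) − (1.807)(43.4) − (1.563)(59.5) = -170.5 kg·m²·rad/s.
Combined I = 0.1461 + 1.807 + 1.563 = 3.517 kg·m².
ω_f = L / I = -170.5 / 3.517 = -48.47 rad/s.
KE_i = ½ΣIω² = 4473 J; KE_f = ½(3.517)(48.47)² = 4131 J.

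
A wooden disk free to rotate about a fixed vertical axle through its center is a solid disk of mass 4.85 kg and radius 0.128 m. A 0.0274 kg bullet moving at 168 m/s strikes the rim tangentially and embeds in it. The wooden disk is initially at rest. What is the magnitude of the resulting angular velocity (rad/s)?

|ω_f| ≈ 14.7 rad/s

About the axle the impulsive forces during the collision are internal, so angular momentum about that axis is conserved.
I_p = ½(4.85)(0.128)² = 0.03973 kg·m². Taking the sense of the bullet's angular momentum as positive, L_{bullet} = m v R = (0.0274)(168)(0.128) = 0.5892 kg·m²/s.
L_i = 0 + 0.5892 = 0.5892 kg·m²/s.
After sticking, I_f = I_p + m R² = 0.03973 + (0.0274)(0.128)² = 0.04018 kg·m².
ω_f = L_i / I_f = 0.5892 / 0.04018 = 14.66 rad/s.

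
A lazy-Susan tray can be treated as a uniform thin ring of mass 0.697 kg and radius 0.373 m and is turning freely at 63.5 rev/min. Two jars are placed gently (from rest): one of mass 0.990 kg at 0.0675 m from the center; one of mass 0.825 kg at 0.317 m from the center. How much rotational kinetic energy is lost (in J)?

energy lost ≈ 1.02 J

No external torque acts about the center; L_before = L_after.
I_p = (0.697)(0.373)² = 0.09697 kg·m².
Added inertia Σmr² = (0.990)(0.0675)² + (0.825)(0.317)² = 0.08741 kg·m²; I_f = 0.09697 + 0.08741 = 0.1844 kg·m².
ω_f = I_p ω_i / I_f = (0.09697)(63.5) / 0.1844 = 33.40 rpm.
KE_i = ½(0.09697)(6.650 rad/s)² = 2.144 J; KE_f = ½(0.1844)(3.497)² = 1.128 J.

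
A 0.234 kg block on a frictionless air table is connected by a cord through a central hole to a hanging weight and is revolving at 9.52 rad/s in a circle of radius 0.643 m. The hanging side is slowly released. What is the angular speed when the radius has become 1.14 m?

No torque about the axis ⇒ m r₁² ω₁ = m r₂² ω₂.
ω₂ = ω₁ (r₁/r₂)² = (9.52)(0.643/1.14)² = 3.029 rad/s.

ω₂ ≈ 3.03 rad/s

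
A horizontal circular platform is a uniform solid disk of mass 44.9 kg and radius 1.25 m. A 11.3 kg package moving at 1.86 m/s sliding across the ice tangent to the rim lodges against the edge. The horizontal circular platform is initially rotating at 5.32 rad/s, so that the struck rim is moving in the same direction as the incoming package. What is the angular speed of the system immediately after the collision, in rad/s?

|ω_f| ≈ 4.04 rad/s

The axle reaction passes through the central axle and exerts no torque about it; angular momentum about the central axle is conserved through the impact.
I_p = ½(44.9)(1.25)² = 35.08 kg·m². Taking the sense of the package's angular momentum as positive, L_{package} = m v R = (11.3)(1.86)(1.25) = 26.27 kg·m²/s.
L_i = +I_p ω_p + m v R = +(35.08)(5.32) + 26.27 = 212.9 kg·m²/s.
After sticking, I_f = I_p + m R² = 35.08 + (11.3)(1.25)² = 52.73 kg·m².
ω_f = L_i / I_f = 212.9 / 52.73 = 4.037 rad/s.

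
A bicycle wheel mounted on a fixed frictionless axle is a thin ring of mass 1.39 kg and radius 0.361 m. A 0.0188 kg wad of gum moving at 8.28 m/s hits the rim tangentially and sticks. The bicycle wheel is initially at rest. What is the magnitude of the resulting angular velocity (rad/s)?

|ω_f| ≈ 0.306 rad/s

The axle reaction passes through the axle and exerts no torque about it; angular momentum about the axle is conserved through the impact.
I_p = (1.39)(0.361)² = 0.1811 kg·m². Taking the sense of the wad of gum's angular momentum as positive, L_{wad} = m v R = (0.0188)(8.28)(0.361) = 0.05619 kg·m²/s.
L_i = 0 + 0.05619 = 0.05619 kg·m²/s.
After sticking, I_f = I_p + m R² = 0.1811 + (0.0188)(0.361)² = 0.1836 kg·m².
ω_f = L_i / I_f = 0.05619 / 0.1836 = 0.3061 rad/s.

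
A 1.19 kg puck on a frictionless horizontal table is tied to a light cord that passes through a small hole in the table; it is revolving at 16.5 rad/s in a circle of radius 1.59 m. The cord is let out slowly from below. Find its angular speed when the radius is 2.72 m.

The constraining force is radial, so m r² ω about the center is conserved.
ω₂ = ω₁ (r₁/r₂)² = (16.5)(1.59/2.72)² = 5.638 rad/s.

ω₂ ≈ 5.64 rad/s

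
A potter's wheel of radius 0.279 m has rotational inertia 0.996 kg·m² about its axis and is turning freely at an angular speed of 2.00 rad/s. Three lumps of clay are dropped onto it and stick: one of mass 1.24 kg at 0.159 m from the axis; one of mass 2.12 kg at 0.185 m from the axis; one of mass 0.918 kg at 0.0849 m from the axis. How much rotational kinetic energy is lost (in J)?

No external torque acts about the axis; L_before = L_after.
Added inertia Σmr² = (1.24)(0.159)² + (2.12)(0.185)² + (0.918)(0.0849)² = 0.1105 kg·m²; I_f = 0.9960 + 0.1105 = 1.107 kg·m².
ω_f = I_p ω_i / I_f = (0.9960)(2.00) / 1.107 = 1.800 rad/s.
KE_i = ½(0.9960)(2.000 rad/s)² = 1.992 J; KE_f = ½(1.107)(1.800)² = 1.793 J.

energy lost ≈ 0.199 J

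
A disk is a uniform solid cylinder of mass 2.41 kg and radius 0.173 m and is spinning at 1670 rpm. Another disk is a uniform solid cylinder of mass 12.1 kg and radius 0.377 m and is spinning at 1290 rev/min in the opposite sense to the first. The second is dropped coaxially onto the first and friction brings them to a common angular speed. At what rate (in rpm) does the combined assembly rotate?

|ω_f| ≈ 1170 rpm

No external torque acts about the common axis, so total angular momentum is conserved.
Moments of inertia: I_A = ½(2.41)(0.173)² = 0.03606 kg·m²; I_B = ½(12.1)(0.377)² = 0.8599 kg·m².
Taking A's sense as positive: L = (0.03606)(1670) − (0.8599)(1290) = -1049 kg·m²·rpm.
Combined I = 0.03606 + 0.8599 = 0.8959 kg·m².
ω_f = L / I = -1049 / 0.8959 = -1171 rpm.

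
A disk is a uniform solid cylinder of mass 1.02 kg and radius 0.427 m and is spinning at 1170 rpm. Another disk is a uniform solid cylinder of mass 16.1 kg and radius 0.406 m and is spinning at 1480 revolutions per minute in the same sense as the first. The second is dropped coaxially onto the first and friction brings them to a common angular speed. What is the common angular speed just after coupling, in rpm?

The coupling torques are internal; angular momentum about the shared axis is conserved.
Moments of inertia: I_A = ½(1.02)(0.427)² = 0.09299 kg·m²; I_B = ½(16.1)(0.406)² = 1.327 kg·m².
Taking A's sense as positive: L = (0.09299)(1170) + (1.327)(1480) = 2073 kg·m²·rpm.
Combined I = 0.09299 + 1.327 = 1.420 kg·m².
ω_f = L / I = 2073 / 1.420 = 1460 rpm.

|ω_f| ≈ 1460 rpm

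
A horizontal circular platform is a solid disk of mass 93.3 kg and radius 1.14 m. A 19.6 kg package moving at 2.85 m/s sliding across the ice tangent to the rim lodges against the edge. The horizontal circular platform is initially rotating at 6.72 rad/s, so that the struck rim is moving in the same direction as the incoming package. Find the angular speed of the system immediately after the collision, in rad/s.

About the central axle the impulsive forces during the collision are internal, so angular momentum about that axis is conserved.
I_p = ½(93.3)(1.14)² = 60.63 kg·m². Taking the sense of the package's angular momentum as positive, L_{package} = m v R = (19.6)(2.85)(1.14) = 63.68 kg·m²/s.
L_i = +I_p ω_p + m v R = +(60.63)(6.72) + 63.68 = 471.1 kg·m²/s.
After sticking, I_f = I_p + m R² = 60.63 + (19.6)(1.14)² = 86.10 kg·m².
ω_f = L_i / I_f = 471.1 / 86.10 = 5.472 rad/s.

|ω_f| ≈ 5.47 rad/s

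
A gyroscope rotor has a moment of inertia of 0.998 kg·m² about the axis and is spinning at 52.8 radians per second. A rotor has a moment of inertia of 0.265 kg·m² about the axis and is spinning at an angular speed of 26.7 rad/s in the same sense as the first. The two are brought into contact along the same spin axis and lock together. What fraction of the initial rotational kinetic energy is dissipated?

No external torque acts about the common axis, so total angular momentum is conserved.
Taking A's sense as positive: L = (0.9980)(52.8) + (0.2650)(26.7) = 59.77 kg·m²·rad/s.
Combined I = 0.9980 + 0.2650 = 1.263 kg·m².
ω_f = L / I = 59.77 / 1.263 = 47.32 rad/s.
KE_i = ½ΣIω² = 1486 J; KE_f = ½(1.263)(47.32)² = 1414 J.
Fraction dissipated = (KE_i − KE_f)/KE_i = 0.04801.

fraction ≈ 0.0480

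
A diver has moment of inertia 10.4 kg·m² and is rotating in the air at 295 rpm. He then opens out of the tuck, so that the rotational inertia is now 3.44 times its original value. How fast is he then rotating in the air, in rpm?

Angular momentum about the spin axis is conserved since the torque about it is zero.
I₂ = 3.44 × 10.4 = 35.78 kg·m².
ω₂ = I₁ω₁ / I₂ = (10.40)(295 rpm) / (35.78) = 85.76 rpm.

ω₂ ≈ 85.8 rpm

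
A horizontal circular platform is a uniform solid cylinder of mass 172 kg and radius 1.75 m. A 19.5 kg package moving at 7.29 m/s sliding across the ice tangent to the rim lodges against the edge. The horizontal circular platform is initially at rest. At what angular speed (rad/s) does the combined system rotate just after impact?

|ω_f| ≈ 0.770 rad/s

About the central axle the impulsive forces during the collision are internal, so angular momentum about that axis is conserved.
I_p = ½(172)(1.75)² = 263.4 kg·m². Taking the sense of the package's angular momentum as positive, L_{package} = m v R = (19.5)(7.29)(1.75) = 248.8 kg·m²/s.
L_i = 0 + 248.8 = 248.8 kg·m²/s.
After sticking, I_f = I_p + m R² = 263.4 + (19.5)(1.75)² = 323.1 kg·m².
ω_f = L_i / I_f = 248.8 / 323.1 = 0.7700 rad/s.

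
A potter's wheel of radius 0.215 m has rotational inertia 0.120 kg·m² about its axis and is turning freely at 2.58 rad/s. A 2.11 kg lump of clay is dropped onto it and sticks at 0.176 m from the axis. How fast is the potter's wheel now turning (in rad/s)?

The added mass arrives with no angular momentum about the axis, and any external torque about the axis is negligible, so the system's angular momentum is conserved.
Added inertia Σmr² = (2.11)(0.176)² = 0.06536 kg·m²; I_f = 0.1200 + 0.06536 = 0.1854 kg·m².
ω_f = I_p ω_i / I_f = (0.1200)(2.58) / 0.1854 = 1.670 rad/s.

ω_f ≈ 1.67 rad/s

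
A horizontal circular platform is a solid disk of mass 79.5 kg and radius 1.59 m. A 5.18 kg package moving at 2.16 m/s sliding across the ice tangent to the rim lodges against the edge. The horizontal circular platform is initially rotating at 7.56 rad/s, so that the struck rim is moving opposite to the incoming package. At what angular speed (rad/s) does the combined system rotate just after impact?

The axle reaction passes through the central axle and exerts no torque about it; angular momentum about the central axle is conserved through the impact.
I_p = ½(79.5)(1.59)² = 100.5 kg·m². Taking the sense of the package's angular momentum as positive, L_{package} = m v R = (5.18)(2.16)(1.59) = 17.79 kg·m²/s.
L_i = −I_p ω_p + m v R = −(100.5)(7.56) + 17.79 = -741.9 kg·m²/s.
After sticking, I_f = I_p + m R² = 100.5 + (5.18)(1.59)² = 113.6 kg·m².
ω_f = L_i / I_f = -741.9 / 113.6 = -6.532 rad/s.

|ω_f| ≈ 6.53 rad/s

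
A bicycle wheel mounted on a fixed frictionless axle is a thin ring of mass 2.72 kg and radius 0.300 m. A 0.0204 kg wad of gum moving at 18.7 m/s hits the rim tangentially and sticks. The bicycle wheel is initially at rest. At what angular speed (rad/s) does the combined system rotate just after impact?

|ω_f| ≈ 0.464 rad/s

The axle reaction passes through the axle and exerts no torque about it; angular momentum about the axle is conserved through the impact.
I_p = (2.72)(0.300)² = 0.2448 kg·m². Taking the sense of the wad of gum's angular momentum as positive, L_{wad} = m v R = (0.0204)(18.7)(0.300) = 0.1144 kg·m²/s.
L_i = 0 + 0.1144 = 0.1144 kg·m²/s.
After sticking, I_f = I_p + m R² = 0.2448 + (0.0204)(0.300)² = 0.2466 kg·m².
ω_f = L_i / I_f = 0.1144 / 0.2466 = 0.4640 rad/s.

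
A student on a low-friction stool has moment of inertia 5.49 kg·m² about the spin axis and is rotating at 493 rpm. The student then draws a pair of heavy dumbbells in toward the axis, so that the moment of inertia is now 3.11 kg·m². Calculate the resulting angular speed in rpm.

Angular momentum about the spin axis is conserved since the torque about it is zero.
ω₂ = I₁ω₁ / I₂ = (5.490)(493 rpm) / (3.110) = 870.3 rpm.

ω₂ ≈ 870 rpm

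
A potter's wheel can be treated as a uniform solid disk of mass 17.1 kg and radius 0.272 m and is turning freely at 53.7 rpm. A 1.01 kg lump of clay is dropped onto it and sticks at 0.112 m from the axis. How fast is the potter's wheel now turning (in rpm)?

ω_f ≈ 52.6 rpm

No external torque acts about the axis; L_before = L_after.
I_p = ½(17.1)(0.272)² = 0.6326 kg·m².
Added inertia Σmr² = (1.01)(0.112)² = 0.01267 kg·m²; I_f = 0.6326 + 0.01267 = 0.6452 kg·m².
ω_f = I_p ω_i / I_f = (0.6326)(53.7) / 0.6452 = 52.65 rpm.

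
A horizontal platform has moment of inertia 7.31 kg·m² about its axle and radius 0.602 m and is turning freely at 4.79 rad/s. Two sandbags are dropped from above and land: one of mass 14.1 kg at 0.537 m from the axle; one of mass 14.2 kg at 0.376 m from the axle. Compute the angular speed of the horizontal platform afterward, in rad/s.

The added mass arrives with no angular momentum about the axle, and any external torque about the axle is negligible, so the system's angular momentum is conserved.
Added inertia Σmr² = (14.1)(0.537)² + (14.2)(0.376)² = 6.074 kg·m²; I_f = 7.310 + 6.074 = 13.38 kg·m².
ω_f = I_p ω_i / I_f = (7.310)(4.79) / 13.38 = 2.616 rad/s.

ω_f ≈ 2.62 rad/s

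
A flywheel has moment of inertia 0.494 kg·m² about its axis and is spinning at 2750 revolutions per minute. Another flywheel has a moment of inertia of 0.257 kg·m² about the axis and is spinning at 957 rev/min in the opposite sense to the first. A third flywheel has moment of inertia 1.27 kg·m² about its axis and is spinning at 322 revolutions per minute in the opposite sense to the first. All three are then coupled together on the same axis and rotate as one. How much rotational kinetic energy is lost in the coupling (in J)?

ΔKE lost ≈ 21200 J

The coupling torques are internal; angular momentum about the shared axis is conserved.
Taking A's sense as positive: L = (0.4940)(2750) − (0.2570)(957) − (1.270)(322) = 703.6 kg·m²·rpm.
Combined I = 0.4940 + 0.2570 + 1.270 = 2.021 kg·m².
ω_f = L / I = 703.6 / 2.021 = 348.1 rpm.
KE_i = ½ΣIω² = 22500 J; KE_f = ½(2.021)(36.46)² = 1343 J.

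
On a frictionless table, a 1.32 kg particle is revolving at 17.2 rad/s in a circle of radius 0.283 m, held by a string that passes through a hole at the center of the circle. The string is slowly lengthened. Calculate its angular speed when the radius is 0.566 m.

ω₂ ≈ 4.30 rad/s

The constraining force is radial, so m r² ω about the center is conserved.
ω₂ = ω₁ (r₁/r₂)² = (17.2)(0.283/0.566)² = 4.300 rad/s.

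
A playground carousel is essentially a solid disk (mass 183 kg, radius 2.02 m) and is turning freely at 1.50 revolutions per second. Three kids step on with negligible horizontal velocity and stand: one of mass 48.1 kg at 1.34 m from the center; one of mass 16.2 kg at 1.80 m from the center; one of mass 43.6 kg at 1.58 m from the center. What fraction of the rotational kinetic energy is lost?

No external torque acts about the center; L_before = L_after.
I_p = ½(183)(2.02)² = 373.4 kg·m².
Added inertia Σmr² = (48.1)(1.34)² + (16.2)(1.80)² + (43.6)(1.58)² = 247.7 kg·m²; I_f = 373.4 + 247.7 = 621.1 kg·m².
ω_f = I_p ω_i / I_f = (373.4)(1.50) / 621.1 = 0.9017 rev/s.
KE_i = ½(373.4)(9.425 rad/s)² = 16580 J; KE_f = ½(621.1)(5.666)² = 9968 J.
Fraction lost = 0.3988.

fraction ≈ 0.399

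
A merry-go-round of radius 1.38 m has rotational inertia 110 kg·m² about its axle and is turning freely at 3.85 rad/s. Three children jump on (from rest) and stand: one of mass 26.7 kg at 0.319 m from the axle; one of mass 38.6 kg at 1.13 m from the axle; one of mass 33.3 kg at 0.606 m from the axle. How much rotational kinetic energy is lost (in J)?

energy lost ≈ 301 J

The added mass arrives with no angular momentum about the axle, and any external torque about the axle is negligible, so the system's angular momentum is conserved.
Added inertia Σmr² = (26.7)(0.319)² + (38.6)(1.13)² + (33.3)(0.606)² = 64.23 kg·m²; I_f = 110.0 + 64.23 = 174.2 kg·m².
ω_f = I_p ω_i / I_f = (110.0)(3.85) / 174.2 = 2.431 rad/s.
KE_i = ½(110.0)(3.850 rad/s)² = 815.2 J; KE_f = ½(174.2)(2.431)² = 514.7 J.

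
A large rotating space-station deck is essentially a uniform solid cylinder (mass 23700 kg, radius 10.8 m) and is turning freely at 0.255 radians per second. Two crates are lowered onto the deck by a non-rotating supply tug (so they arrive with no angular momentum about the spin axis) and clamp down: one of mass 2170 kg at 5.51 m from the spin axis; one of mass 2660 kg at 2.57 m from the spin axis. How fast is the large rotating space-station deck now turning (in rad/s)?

ω_f ≈ 0.240 rad/s

No external torque acts about the spin axis; L_before = L_after.
I_p = ½(23700)(10.8)² = 1.382e+06 kg·m².
Added inertia Σmr² = (2170)(5.51)² + (2660)(2.57)² = 83450 kg·m²; I_f = 1.382e+06 + 83450 = 1.466e+06 kg·m².
ω_f = I_p ω_i / I_f = (1.382e+06)(0.255) / 1.466e+06 = 0.2405 rad/s.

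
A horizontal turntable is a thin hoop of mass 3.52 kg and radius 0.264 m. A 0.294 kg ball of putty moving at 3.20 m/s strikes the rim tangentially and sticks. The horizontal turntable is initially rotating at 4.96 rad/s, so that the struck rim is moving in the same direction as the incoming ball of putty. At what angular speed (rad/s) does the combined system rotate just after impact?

|ω_f| ≈ 5.51 rad/s

The axle reaction passes through the axle and exerts no torque about it; angular momentum about the axle is conserved through the impact.
I_p = (3.52)(0.264)² = 0.2453 kg·m². Taking the sense of the ball of putty's angular momentum as positive, L_{ball} = m v R = (0.294)(3.20)(0.264) = 0.2484 kg·m²/s.
L_i = +I_p ω_p + m v R = +(0.2453)(4.96) + 0.2484 = 1.465 kg·m²/s.
After sticking, I_f = I_p + m R² = 0.2453 + (0.294)(0.264)² = 0.2658 kg·m².
ω_f = L_i / I_f = 1.465 / 0.2658 = 5.512 rad/s.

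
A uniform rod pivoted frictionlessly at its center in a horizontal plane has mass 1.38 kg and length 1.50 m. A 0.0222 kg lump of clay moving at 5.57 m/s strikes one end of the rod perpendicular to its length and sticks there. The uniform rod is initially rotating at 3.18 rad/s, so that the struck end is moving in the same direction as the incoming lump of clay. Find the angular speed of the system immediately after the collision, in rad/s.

|ω_f| ≈ 3.38 rad/s

About the pivot the impulsive forces during the collision are internal, so angular momentum about that axis is conserved.
I_p = (1/12)(1.38)(1.50)² = 0.2587 kg·m². Taking the sense of the lump of clay's angular momentum as positive, L_{lump} = m v R = (0.0222)(5.57)(1.50/2) = 0.09274 kg·m²/s.
L_i = +I_p ω_p + m v R = +(0.2587)(3.18) + 0.09274 = 0.9156 kg·m²/s.
After sticking, I_f = I_p + m R² = 0.2587 + (0.0222)(1.50/2)² = 0.2712 kg·m².
ω_f = L_i / I_f = 0.9156 / 0.2712 = 3.376 rad/s.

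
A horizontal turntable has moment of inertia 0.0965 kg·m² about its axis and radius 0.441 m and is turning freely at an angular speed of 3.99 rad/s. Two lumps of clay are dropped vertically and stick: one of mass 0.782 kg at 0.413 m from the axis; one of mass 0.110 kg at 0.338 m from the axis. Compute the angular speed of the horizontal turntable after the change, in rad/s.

The added mass arrives with no angular momentum about the axis, and any external torque about the axis is negligible, so the system's angular momentum is conserved.
Added inertia Σmr² = (0.782)(0.413)² + (0.110)(0.338)² = 0.1460 kg·m²; I_f = 0.09650 + 0.1460 = 0.2425 kg·m².
ω_f = I_p ω_i / I_f = (0.09650)(3.99) / 0.2425 = 1.588 rad/s.

ω_f ≈ 1.59 rad/s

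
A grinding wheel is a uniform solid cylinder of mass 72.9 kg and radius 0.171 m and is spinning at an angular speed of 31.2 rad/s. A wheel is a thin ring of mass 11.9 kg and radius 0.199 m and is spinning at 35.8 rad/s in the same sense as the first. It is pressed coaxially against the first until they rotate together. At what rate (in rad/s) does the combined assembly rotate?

No external torque acts about the common axis, so total angular momentum is conserved.
Moments of inertia: I_A = ½(72.9)(0.171)² = 1.066 kg·m²; I_B = (11.9)(0.199)² = 0.4713 kg·m².
Taking A's sense as positive: L = (1.066)(31.2) + (0.4713)(35.8) = 50.12 kg·m²·rad/s.
Combined I = 1.066 + 0.4713 = 1.537 kg·m².
ω_f = L / I = 50.12 / 1.537 = 32.61 rad/s.

|ω_f| ≈ 32.6 rad/s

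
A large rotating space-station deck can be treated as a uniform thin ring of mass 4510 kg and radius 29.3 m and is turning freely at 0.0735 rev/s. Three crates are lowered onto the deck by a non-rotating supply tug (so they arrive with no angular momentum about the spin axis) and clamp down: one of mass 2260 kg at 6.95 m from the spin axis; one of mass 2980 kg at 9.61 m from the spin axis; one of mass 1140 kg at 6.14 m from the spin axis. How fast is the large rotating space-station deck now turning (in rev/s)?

ω_f ≈ 0.0662 rev/s

The added mass arrives with no angular momentum about the spin axis, and any external torque about the spin axis is negligible, so the system's angular momentum is conserved.
I_p = (4510)(29.3)² = 3.872e+06 kg·m².
Added inertia Σmr² = (2260)(6.95)² + (2980)(9.61)² + (1140)(6.14)² = 4.274e+05 kg·m²; I_f = 3.872e+06 + 4.274e+05 = 4.299e+06 kg·m².
ω_f = I_p ω_i / I_f = (3.872e+06)(0.0735) / 4.299e+06 = 0.06619 rev/s.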